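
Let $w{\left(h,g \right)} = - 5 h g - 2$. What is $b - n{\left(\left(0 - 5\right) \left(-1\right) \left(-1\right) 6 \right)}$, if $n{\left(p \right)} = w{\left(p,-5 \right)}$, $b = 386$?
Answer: $1138$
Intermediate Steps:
$w{\left(h,g \right)} = -2 - 5 g h$ ($w{\left(h,g \right)} = - 5 g h - 2 = -2 - 5 g h$)
$n{\left(p \right)} = -2 + 25 p$ ($n{\left(p \right)} = -2 - - 25 p = -2 + 25 p$)
$b - n{\left(\left(0 - 5\right) \left(-1\right) \left(-1\right) 6 \right)} = 386 - \left(-2 + 25 \left(0 - 5\right) \left(-1\right) \left(-1\right) 6\right) = 386 - \left(-2 + 25 \left(- 5 \cdot 1 \cdot 6\right)\right) = 386 - \left(-2 + 25 \left(\left(-5\right) 6\right)\right) = 386 - \left(-2 + 25 \left(-30\right)\right) = 386 - \left(-2 - 750\right) = 386 - -752 = 386 + 752 = 1138$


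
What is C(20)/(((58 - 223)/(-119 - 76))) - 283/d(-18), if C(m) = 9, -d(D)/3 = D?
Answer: 3205/594 ≈ 5.3956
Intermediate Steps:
d(D) = -3*D
C(20)/(((58 - 223)/(-119 - 76))) - 283/d(-18) = 9/(((58 - 223)/(-119 - 76))) - 283/((-3*(-18))) = 9/((-165/(-195))) - 283/54 = 9/((-165*(-1/195))) - 283*1/54 = 9/(11/13) - 283/54 = 9*(13/11) - 283/54 = 117/11 - 283/54 = 3205/594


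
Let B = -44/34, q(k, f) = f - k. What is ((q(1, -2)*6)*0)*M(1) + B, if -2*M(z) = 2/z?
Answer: -22/17 ≈ -1.2941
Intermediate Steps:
M(z) = -1/z
B = -22/17 (B = -44*1/34 = -22/17 ≈ -1.2941)
((q(1, -2)*6)*0)*M(1) + B = (((-2 - 1*1)*6)*0)*(-1/1) - 22/17 = (((-2 - 1)*6)*0)*(-1*1) - 22/17 = (-3*6*0)*(-1) - 22/17 = -18*0*(-1) - 22/17 = 0*(-1) - 22/17 = 0 - 22/17 = -22/17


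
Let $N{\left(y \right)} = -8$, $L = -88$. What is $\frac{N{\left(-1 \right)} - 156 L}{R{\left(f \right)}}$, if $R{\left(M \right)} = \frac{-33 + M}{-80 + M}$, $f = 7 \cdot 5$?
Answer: $-308700$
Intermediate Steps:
$f = 35$
$R{\left(M \right)} = \frac{-33 + M}{-80 + M}$
$\frac{N{\left(-1 \right)} - 156 L}{R{\left(f \right)}} = \frac{-8 - -13728}{\frac{1}{-80 + 35} \left(-33 + 35\right)} = \frac{-8 + 13728}{\frac{1}{-45} \cdot 2} = \frac{13720}{\left(- \frac{1}{45}\right) 2} = \frac{13720}{- \frac{2}{45}} = 13720 \left(- \frac{45}{2}\right) = -308700$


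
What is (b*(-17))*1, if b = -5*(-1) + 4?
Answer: -153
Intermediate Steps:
b = 9 (b = 5 + 4 = 9)
(b*(-17))*1 = (9*(-17))*1 = -153*1 = -153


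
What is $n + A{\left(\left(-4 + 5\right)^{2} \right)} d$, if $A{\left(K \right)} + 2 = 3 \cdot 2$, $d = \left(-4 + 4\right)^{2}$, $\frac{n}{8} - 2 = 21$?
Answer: $184$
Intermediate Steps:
$n = 184$ ($n = 16 + 8 \cdot 21 = 16 + 168 = 184$)
$d = 0$ ($d = 0^{2} = 0$)
$A{\left(K \right)} = 4$ ($A{\left(K \right)} = -2 + 3 \cdot 2 = -2 + 6 = 4$)
$n + A{\left(\left(-4 + 5\right)^{2} \right)} d = 184 + 4 \cdot 0 = 184 + 0 = 184$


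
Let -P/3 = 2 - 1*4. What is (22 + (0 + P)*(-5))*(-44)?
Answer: 352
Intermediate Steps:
P = 6 (P = -3*(2 - 1*4) = -3*(2 - 4) = -3*(-2) = 6)
(22 + (0 + P)*(-5))*(-44) = (22 + (0 + 6)*(-5))*(-44) = (22 + 6*(-5))*(-44) = (22 - 30)*(-44) = -8*(-44) = 352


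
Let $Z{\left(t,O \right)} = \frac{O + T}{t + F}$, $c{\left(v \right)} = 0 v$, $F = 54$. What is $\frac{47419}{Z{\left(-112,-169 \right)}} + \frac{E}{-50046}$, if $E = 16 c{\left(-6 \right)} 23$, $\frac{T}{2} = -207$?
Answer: $\frac{2750302}{583} \approx 4717.5$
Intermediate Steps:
$T = -414$ ($T = 2 \left(-207\right) = -414$)
$c{\left(v \right)} = 0$
$Z{\left(t,O \right)} = \frac{-414 + O}{54 + t}$ ($Z{\left(t,O \right)} = \frac{O - 414}{t + 54} = \frac{-414 + O}{54 + t}$)
$E = 0$ ($E = 16 \cdot 0 \cdot 23 = 0 \cdot 23 = 0$)
$\frac{47419}{Z{\left(-112,-169 \right)}} + \frac{E}{-50046} = \frac{47419}{\frac{1}{54 - 112} \left(-414 - 169\right)} + \frac{0}{-50046} = \frac{47419}{\frac{1}{-58} \left(-583\right)} + 0 \left(- \frac{1}{50046}\right) = \frac{47419}{\left(- \frac{1}{58}\right) \left(-583\right)} + 0 = \frac{47419}{\frac{583}{58}} + 0 = 47419 \cdot \frac{58}{583} + 0 = \frac{2750302}{583} + 0 = \frac{2750302}{583}$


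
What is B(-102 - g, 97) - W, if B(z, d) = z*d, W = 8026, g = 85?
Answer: -26165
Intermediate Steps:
B(z, d) = d*z
B(-102 - g, 97) - W = 97*(-102 - 1*85) - 1*8026 = 97*(-102 - 85) - 8026 = 97*(-187) - 8026 = -18139 - 8026 = -26165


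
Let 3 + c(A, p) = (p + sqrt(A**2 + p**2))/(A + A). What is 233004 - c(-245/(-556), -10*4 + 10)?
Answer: 11419011/49 - sqrt(11131297)/98 ≈ 2.3301e+5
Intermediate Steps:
c(A, p) = -3 + (p + sqrt(A**2 + p**2))/(2*A) (c(A, p) = -3 + (p + sqrt(A**2 + p**2))/(A + A) = -3 + (p + sqrt(A**2 + p**2))/((2*A)) = -3 + (p + sqrt(A**2 + p**2))*(1/(2*A)) = -3 + (p + sqrt(A**2 + p**2))/(2*A))
233004 - c(-245/(-556), -10*4 + 10) = 233004 - ((-10*4 + 10) + sqrt((-245/(-556))**2 + (-10*4 + 10)**2) - (-1470)/(-556))/(2*((-245/(-556)))) = 233004 - ((-40 + 10) + sqrt((-245*(-1/556))**2 + (-40 + 10)**2) - (-1470)*(-1)/556)/(2*((-245*(-1/556)))) = 233004 - (-30 + sqrt((245/556)**2 + (-30)**2) - 6*245/556)/(2*245/556) = 233004 - 556*(-30 + sqrt(60025/309136 + 900) - 735/278)/(2*245) = 233004 - 556*(-30 + sqrt(278282425/309136) - 735/278)/(2*245) = 233004 - 556*(-30 + 5*sqrt(11131297)/556 - 735/278)/(2*245) = 233004 - 556*(-9075/278 + 5*sqrt(11131297)/556)/(2*245) = 233004 - (-1815/49 + sqrt(11131297)/98) = 233004 + (1815/49 - sqrt(11131297)/98) = 11419011/49 - sqrt(11131297)/98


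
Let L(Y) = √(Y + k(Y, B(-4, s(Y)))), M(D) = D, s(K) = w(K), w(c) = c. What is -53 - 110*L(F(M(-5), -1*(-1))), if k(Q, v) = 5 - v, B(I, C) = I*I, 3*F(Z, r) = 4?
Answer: -53 - 110*I*√87/3 ≈ -53.0 - 342.0*I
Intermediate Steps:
s(K) = K
F(Z, r) = 4/3 (F(Z, r) = (⅓)*4 = 4/3)
B(I, C) = I²
L(Y) = √(-11 + Y) (L(Y) = √(Y + (5 - 1*(-4)²)) = √(Y + (5 - 1*16)) = √(Y + (5 - 16)) = √(Y - 11) = √(-11 + Y))
-53 - 110*L(F(M(-5), -1*(-1))) = -53 - 110*√(-11 + 4/3) = -53 - 110*I*√87/3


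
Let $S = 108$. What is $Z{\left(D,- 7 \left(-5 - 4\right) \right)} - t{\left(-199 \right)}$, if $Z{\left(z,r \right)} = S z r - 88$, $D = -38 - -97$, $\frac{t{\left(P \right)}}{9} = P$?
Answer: $403139$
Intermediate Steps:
$t{\left(P \right)} = 9 P$
$D = 59$ ($D = -38 + 97 = 59$)
$Z{\left(z,r \right)} = -88 + 108 r z$ ($Z{\left(z,r \right)} = 108 z r - 88 = 108 r z - 88 = -88 + 108 r z$)
$Z{\left(D,- 7 \left(-5 - 4\right) \right)} - t{\left(-199 \right)} = \left(-88 + 108 \left(- 7 \left(-5 - 4\right)\right) 59\right) - 9 \left(-199\right) = \left(-88 + 108 \left(\left(-7\right) \left(-9\right)\right) 59\right) - -1791 = \left(-88 + 108 \cdot 63 \cdot 59\right) + 1791 = \left(-88 + 401436\right) + 1791 = 401348 + 1791 = 403139$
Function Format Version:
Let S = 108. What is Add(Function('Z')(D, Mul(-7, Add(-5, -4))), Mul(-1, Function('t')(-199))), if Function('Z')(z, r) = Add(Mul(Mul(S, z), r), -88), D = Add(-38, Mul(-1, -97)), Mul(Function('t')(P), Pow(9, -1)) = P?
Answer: 403139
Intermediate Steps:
Function('t')(P) = Mul(9, P)
D = 59 (D = Add(-38, 97) = 59)
Function('Z')(z, r) = Add(-88, Mul(108, r, z)) (Function('Z')(z, r) = Add(Mul(Mul(108, z), r), -88) = Add(Mul(108, r, z), -88) = Add(-88, Mul(108, r, z)))
Add(Function('Z')(D, Mul(-7, Add(-5, -4))), Mul(-1, Function('t')(-199))) = Add(Add(-88, Mul(108, Mul(-7, Add(-5, -4)), 59)), Mul(-1, Mul(9, -199))) = Add(Add(-88, Mul(108, Mul(-7, -9), 59)), Mul(-1, -1791)) = Add(Add(-88, Mul(108, 63, 59)), 1791) = Add(Add(-88, 401436), 1791) = Add(401348, 1791) = 403139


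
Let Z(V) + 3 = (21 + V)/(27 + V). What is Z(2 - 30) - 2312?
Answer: -2308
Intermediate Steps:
Z(V) = -3 + (21 + V)/(27 + V)
Z(2 - 30) - 2312 = 2*(-30 - (2 - 30))/(27 + (2 - 30)) - 2312 = 2*(-30 - 1*(-28))/(27 - 28) - 2312 = 2*(-30 + 28)/(-1) - 2312 = 2*(-1)*(-2) - 2312 = 4 - 2312 = -2308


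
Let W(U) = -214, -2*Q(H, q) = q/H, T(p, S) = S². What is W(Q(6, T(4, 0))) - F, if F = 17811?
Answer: -18025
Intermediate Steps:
Q(H, q) = -q/(2*H)
W(Q(6, T(4, 0))) - F = -214 - 1*17811 = -214 - 17811 = -18025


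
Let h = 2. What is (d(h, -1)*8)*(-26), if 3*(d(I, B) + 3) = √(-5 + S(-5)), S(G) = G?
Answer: 624 - 208*I*√10/3 ≈ 624.0 - 219.25*I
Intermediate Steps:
d(I, B) = -3 + I*√10/3 (d(I, B) = -3 + √(-5 - 5)/3 = -3 + √(-10)/3 = -3 + (I*√10)/3 = -3 + I*√10/3)
(d(h, -1)*8)*(-26) = ((-3 + I*√10/3)*8)*(-26) = (-24 + 8*I*√10/3)*(-26) = 624 - 208*I*√10/3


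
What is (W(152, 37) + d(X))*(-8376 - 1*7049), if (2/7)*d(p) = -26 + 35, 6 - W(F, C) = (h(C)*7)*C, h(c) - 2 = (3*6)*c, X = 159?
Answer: 5336263325/2 ≈ 2.6681e+9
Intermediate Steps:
h(c) = 2 + 18*c (h(c) = 2 + (3*6)*c = 2 + 18*c)
W(F, C) = 6 - C*(14 + 126*C) (W(F, C) = 6 - (2 + 18*C)*7*C = 6 - (14 + 126*C)*C = 6 - C*(14 + 126*C))
d(p) = 63/2 (d(p) = 7*(-26 + 35)/2 = (7/2)*9 = 63/2)
(W(152, 37) + d(X))*(-8376 - 1*7049) = ((6 - 126*37² - 14*37) + 63/2)*(-8376 - 1*7049) = ((6 - 126*1369 - 518) + 63/2)*(-8376 - 7049) = ((6 - 172494 - 518) + 63/2)*(-15425) = (-173006 + 63/2)*(-15425) = -345949/2*(-15425) = 5336263325/2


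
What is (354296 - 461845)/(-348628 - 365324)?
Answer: 107549/713952 ≈ 0.15064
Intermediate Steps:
(354296 - 461845)/(-348628 - 365324) = -107549/(-713952) = -107549*(-1/713952) = 107549/713952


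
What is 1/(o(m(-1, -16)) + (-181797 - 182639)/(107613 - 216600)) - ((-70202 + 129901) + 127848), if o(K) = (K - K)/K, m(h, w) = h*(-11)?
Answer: -68348769505/364436 ≈ -1.8755e+5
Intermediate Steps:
m(h, w) = -11*h
o(K) = 0 (o(K) = 0/K = 0)
1/(o(m(-1, -16)) + (-181797 - 182639)/(107613 - 216600)) - ((-70202 + 129901) + 127848) = 1/(0 + (-181797 - 182639)/(107613 - 216600)) - ((-70202 + 129901) + 127848) = 1/(0 - 364436/(-108987)) - (59699 + 127848) = 1/(0 - 364436*(-1/108987)) - 1*187547 = 1/(0 + 364436/108987) - 187547 = 1/(364436/108987) - 187547 = 108987/364436 - 187547 = -68348769505/364436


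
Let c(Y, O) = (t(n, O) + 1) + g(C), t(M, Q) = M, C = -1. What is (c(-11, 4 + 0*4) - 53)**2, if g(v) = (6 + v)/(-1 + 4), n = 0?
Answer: 22801/9 ≈ 2533.4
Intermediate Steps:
g(v) = 2 + v/3 (g(v) = (6 + v)/3 = (6 + v)*(1/3) = 2 + v/3)
c(Y, O) = 8/3 (c(Y, O) = (0 + 1) + (2 + (1/3)*(-1)) = 1 + (2 - 1/3) = 1 + 5/3 = 8/3)
(c(-11, 4 + 0*4) - 53)**2 = (8/3 - 53)**2 = (-151/3)**2 = 22801/9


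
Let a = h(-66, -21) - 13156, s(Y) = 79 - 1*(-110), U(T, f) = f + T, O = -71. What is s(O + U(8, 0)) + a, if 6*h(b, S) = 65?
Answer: -77737/6 ≈ -12956.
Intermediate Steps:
h(b, S) = 65/6 (h(b, S) = (1/6)*65 = 65/6)
U(T, f) = T + f
s(Y) = 189 (s(Y) = 79 + 110 = 189)
a = -78871/6 (a = 65/6 - 13156 = -78871/6 ≈ -13145.)
s(O + U(8, 0)) + a = 189 - 78871/6 = -77737/6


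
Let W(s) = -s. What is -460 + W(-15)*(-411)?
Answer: -6625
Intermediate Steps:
-460 + W(-15)*(-411) = -460 - 1*(-15)*(-411) = -460 + 15*(-411) = -460 - 6165 = -6625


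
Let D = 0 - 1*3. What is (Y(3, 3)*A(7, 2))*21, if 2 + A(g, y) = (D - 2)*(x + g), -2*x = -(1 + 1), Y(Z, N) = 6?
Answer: -5292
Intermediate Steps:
D = -3 (D = 0 - 3 = -3)
x = 1 (x = -(-1)*(1 + 1)/2 = -(-1)*2/2 = -½*(-2) = 1)
A(g, y) = -7 - 5*g (A(g, y) = -2 + (-3 - 2)*(1 + g) = -2 - 5*(1 + g) = -2 + (-5 - 5*g) = -7 - 5*g)
(Y(3, 3)*A(7, 2))*21 = (6*(-7 - 5*7))*21 = (6*(-7 - 35))*21 = (6*(-42))*21 = -252*21 = -5292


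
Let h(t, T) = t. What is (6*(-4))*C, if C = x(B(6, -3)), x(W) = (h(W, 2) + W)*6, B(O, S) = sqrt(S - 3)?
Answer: -288*I*sqrt(6) ≈ -705.45*I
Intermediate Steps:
B(O, S) = sqrt(-3 + S)
x(W) = 12*W (x(W) = (W + W)*6 = (2*W)*6 = 12*W)
C = 12*I*sqrt(6) (C = 12*sqrt(-3 - 3) = 12*sqrt(-6) = 12*(I*sqrt(6)) = 12*I*sqrt(6) ≈ 29.394*I)
(6*(-4))*C = (6*(-4))*(12*I*sqrt(6)) = -288*I*sqrt(6)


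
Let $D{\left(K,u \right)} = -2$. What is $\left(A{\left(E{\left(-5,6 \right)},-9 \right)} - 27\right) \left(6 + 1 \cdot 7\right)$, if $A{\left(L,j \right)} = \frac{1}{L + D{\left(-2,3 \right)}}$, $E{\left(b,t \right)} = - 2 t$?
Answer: $- \frac{4927}{14} \approx -351.93$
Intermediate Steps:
$A{\left(L,j \right)} = \frac{1}{-2 + L}$ ($A{\left(L,j \right)} = \frac{1}{L - 2} = \frac{1}{-2 + L}$)
$\left(A{\left(E{\left(-5,6 \right)},-9 \right)} - 27\right) \left(6 + 1 \cdot 7\right) = \left(\frac{1}{-2 - 12} - 27\right) \left(6 + 1 \cdot 7\right) = \left(\frac{1}{-2 - 12} - 27\right) \left(6 + 7\right) = \left(\frac{1}{-14} - 27\right) 13 = \left(- \frac{1}{14} - 27\right) 13 = \left(- \frac{379}{14}\right) 13 = - \frac{4927}{14}$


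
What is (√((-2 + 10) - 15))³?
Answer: -7*I*√7 ≈ -18.52*I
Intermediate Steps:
(√((-2 + 10) - 15))³ = (√(8 - 15))³ = (√(-7))³ = (I*√7)³ = -7*I*√7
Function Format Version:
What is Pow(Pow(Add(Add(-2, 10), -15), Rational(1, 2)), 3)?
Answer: Mul(-7, I, Pow(7, Rational(1, 2))) ≈ Mul(-18.520, I)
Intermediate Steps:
Pow(Pow(Add(Add(-2, 10), -15), Rational(1, 2)), 3) = Pow(Pow(Add(8, -15), Rational(1, 2)), 3) = Pow(Pow(-7, Rational(1, 2)), 3) = Pow(Mul(I, Pow(7, Rational(1, 2))), 3) = Mul(-7, I, Pow(7, Rational(1, 2)))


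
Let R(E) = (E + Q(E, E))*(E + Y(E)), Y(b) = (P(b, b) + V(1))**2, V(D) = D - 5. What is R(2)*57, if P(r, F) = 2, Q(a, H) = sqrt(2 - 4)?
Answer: 684 + 342*I*sqrt(2) ≈ 684.0 + 483.66*I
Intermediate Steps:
V(D) = -5 + D
Q(a, H) = I*sqrt(2) (Q(a, H) = sqrt(-2) = I*sqrt(2))
Y(b) = 4 (Y(b) = (2 + (-5 + 1))**2 = (2 - 4)**2 = (-2)**2 = 4)
R(E) = (4 + E)*(E + I*sqrt(2)) (R(E) = (E + I*sqrt(2))*(E + 4) = (E + I*sqrt(2))*(4 + E) = (4 + E)*(E + I*sqrt(2)))
R(2)*57 = (2**2 + 4*2 + 4*I*sqrt(2) + I*2*sqrt(2))*57 = (4 + 8 + 4*I*sqrt(2) + 2*I*sqrt(2))*57 = (12 + 6*I*sqrt(2))*57 = 684 + 342*I*sqrt(2)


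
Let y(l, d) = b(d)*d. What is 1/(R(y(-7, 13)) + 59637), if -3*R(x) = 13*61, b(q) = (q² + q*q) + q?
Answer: 3/178118 ≈ 1.6843e-5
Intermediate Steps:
b(q) = q + 2*q² (b(q) = (q² + q²) + q = 2*q² + q = q + 2*q²)
y(l, d) = d²*(1 + 2*d) (y(l, d) = (d*(1 + 2*d))*d = d²*(1 + 2*d))
R(x) = -793/3 (R(x) = -13*61/3 = -⅓*793 = -793/3)
1/(R(y(-7, 13)) + 59637) = 1/(-793/3 + 59637) = 1/(178118/3) = 3/178118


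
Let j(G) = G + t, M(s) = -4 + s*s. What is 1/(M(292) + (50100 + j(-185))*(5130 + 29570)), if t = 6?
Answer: 1/1732343960 ≈ 5.7725e-10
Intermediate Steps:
M(s) = -4 + s**2
j(G) = 6 + G (j(G) = G + 6 = 6 + G)
1/(M(292) + (50100 + j(-185))*(5130 + 29570)) = 1/((-4 + 292**2) + (50100 + (6 - 185))*(5130 + 29570)) = 1/((-4 + 85264) + (50100 - 179)*34700) = 1/(85260 + 49921*34700) = 1/(85260 + 1732258700) = 1/1732343960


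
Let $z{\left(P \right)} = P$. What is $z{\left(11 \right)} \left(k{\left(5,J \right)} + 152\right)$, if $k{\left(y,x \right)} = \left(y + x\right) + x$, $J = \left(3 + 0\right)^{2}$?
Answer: $1925$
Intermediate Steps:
$J = 9$ ($J = 3^{2} = 9$)
$k{\left(y,x \right)} = y + 2 x$ ($k{\left(y,x \right)} = \left(x + y\right) + x = y + 2 x$)
$z{\left(11 \right)} \left(k{\left(5,J \right)} + 152\right) = 11 \left(\left(5 + 2 \cdot 9\right) + 152\right) = 11 \left(\left(5 + 18\right) + 152\right) = 11 \left(23 + 152\right) = 11 \cdot 175 = 1925$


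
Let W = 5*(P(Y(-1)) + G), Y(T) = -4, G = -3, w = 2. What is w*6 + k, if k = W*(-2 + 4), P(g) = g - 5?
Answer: -108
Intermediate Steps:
P(g) = -5 + g
W = -60 (W = 5*((-5 - 4) - 3) = 5*(-9 - 3) = 5*(-12) = -60)
k = -120 (k = -60*(-2 + 4) = -60*2 = -120)
w*6 + k = 2*6 - 120 = 12 - 120 = -108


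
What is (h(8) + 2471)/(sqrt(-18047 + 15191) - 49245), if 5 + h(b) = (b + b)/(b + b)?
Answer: -5785115/115479661 - 4934*I*sqrt(714)/2425072881 ≈ -0.050096 - 5.4365e-5*I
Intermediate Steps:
h(b) = -4 (h(b) = -5 + (b + b)/(b + b) = -5 + (2*b)/((2*b)) = -5 + (2*b)*(1/(2*b)) = -5 + 1 = -4)
(h(8) + 2471)/(sqrt(-18047 + 15191) - 49245) = (-4 + 2471)/(sqrt(-18047 + 15191) - 49245) = 2467/(sqrt(-2856) - 49245) = 2467/(2*I*sqrt(714) - 49245) = 2467/(-49245 + 2*I*sqrt(714))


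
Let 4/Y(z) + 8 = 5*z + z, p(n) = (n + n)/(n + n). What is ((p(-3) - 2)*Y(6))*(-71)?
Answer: 71/7 ≈ 10.143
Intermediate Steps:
p(n) = 1 (p(n) = (2*n)/((2*n)) = (2*n)*(1/(2*n)) = 1)
Y(z) = 4/(-8 + 6*z) (Y(z) = 4/(-8 + (5*z + z)) = 4/(-8 + 6*z))
((p(-3) - 2)*Y(6))*(-71) = ((1 - 2)*(2/(-4 + 3*6)))*(-71) = -2/(-4 + 18)*(-71) = -2/14*(-71) = -1*⅐*(-71) = -⅐*(-71) = 71/7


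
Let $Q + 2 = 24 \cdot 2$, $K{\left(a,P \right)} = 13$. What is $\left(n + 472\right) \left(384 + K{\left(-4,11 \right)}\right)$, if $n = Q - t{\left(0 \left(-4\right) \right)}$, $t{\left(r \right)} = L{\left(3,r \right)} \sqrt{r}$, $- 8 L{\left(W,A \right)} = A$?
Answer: $205646$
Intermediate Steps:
$L{\left(W,A \right)} = - \frac{A}{8}$
$Q = 46$ ($Q = -2 + 24 \cdot 2 = -2 + 48 = 46$)
$t{\left(r \right)} = - \frac{r^{\frac{3}{2}}}{8}$ ($t{\left(r \right)} = - \frac{r}{8} \sqrt{r} = - \frac{r^{\frac{3}{2}}}{8}$)
$n = 46$ ($n = 46 - - \frac{\left(0 \left(-4\right)\right)^{\frac{3}{2}}}{8} = 46 - - \frac{0^{\frac{3}{2}}}{8} = 46 - \left(- \frac{1}{8}\right) 0 = 46 - 0 = 46 + 0 = 46$)
$\left(n + 472\right) \left(384 + K{\left(-4,11 \right)}\right) = \left(46 + 472\right) \left(384 + 13\right) = 518 \cdot 397 = 205646$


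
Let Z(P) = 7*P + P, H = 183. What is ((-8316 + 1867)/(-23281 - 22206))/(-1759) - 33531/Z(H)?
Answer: -894293169153/39045676904 ≈ -22.904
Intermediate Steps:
Z(P) = 8*P
((-8316 + 1867)/(-23281 - 22206))/(-1759) - 33531/Z(H) = ((-8316 + 1867)/(-23281 - 22206))/(-1759) - 33531/(8*183) = -6449/(-45487)*(-1/1759) - 33531/1464 = -6449*(-1/45487)*(-1/1759) - 33531*1/1464 = (6449/45487)*(-1/1759) - 11177/488 = -6449/80011633 - 11177/488 = -894293169153/39045676904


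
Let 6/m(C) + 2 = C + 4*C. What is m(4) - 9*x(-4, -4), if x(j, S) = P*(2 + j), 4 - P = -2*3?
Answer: 541/3 ≈ 180.33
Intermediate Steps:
P = 10 (P = 4 - (-2)*3 = 4 - 1*(-6) = 4 + 6 = 10)
x(j, S) = 20 + 10*j (x(j, S) = 10*(2 + j) = 20 + 10*j)
m(C) = 6/(-2 + 5*C) (m(C) = 6/(-2 + (C + 4*C)) = 6/(-2 + 5*C))
m(4) - 9*x(-4, -4) = 6/(-2 + 5*4) - 9*(20 + 10*(-4)) = 6/(-2 + 20) - 9*(20 - 40) = 6/18 - 9*(-20) = 6*(1/18) + 180 = ⅓ + 180 = 541/3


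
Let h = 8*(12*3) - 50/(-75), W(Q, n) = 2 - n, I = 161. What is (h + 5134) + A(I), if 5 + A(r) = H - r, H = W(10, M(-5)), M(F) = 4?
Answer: 15764/3 ≈ 5254.7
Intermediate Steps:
H = -2 (H = 2 - 1*4 = 2 - 4 = -2)
A(r) = -7 - r (A(r) = -5 + (-2 - r) = -7 - r)
h = 866/3 (h = 8*36 - 50*(-1/75) = 288 + 2/3 = 866/3 ≈ 288.67)
(h + 5134) + A(I) = (866/3 + 5134) + (-7 - 1*161) = 16268/3 + (-7 - 161) = 16268/3 - 168 = 15764/3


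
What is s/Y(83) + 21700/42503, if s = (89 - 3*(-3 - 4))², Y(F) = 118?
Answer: 258423450/2507677 ≈ 103.05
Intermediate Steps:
s = 12100 (s = (89 - 3*(-7))² = (89 + 21)² = 110² = 12100)
s/Y(83) + 21700/42503 = 12100/118 + 21700/42503 = 12100*(1/118) + 21700*(1/42503) = 6050/59 + 21700/42503 = 258423450/2507677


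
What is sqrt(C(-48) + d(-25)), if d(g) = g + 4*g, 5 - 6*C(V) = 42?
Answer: I*sqrt(4722)/6 ≈ 11.453*I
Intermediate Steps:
C(V) = -37/6 (C(V) = 5/6 - 1/6*42 = 5/6 - 7 = -37/6)
d(g) = 5*g
sqrt(C(-48) + d(-25)) = sqrt(-37/6 + 5*(-25)) = sqrt(-37/6 - 125) = sqrt(-787/6) = I*sqrt(4722)/6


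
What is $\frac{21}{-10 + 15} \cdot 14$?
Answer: $\frac{294}{5} \approx 58.8$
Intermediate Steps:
$\frac{21}{-10 + 15} \cdot 14 = \frac{21}{5} \cdot 14 = \frac{294}{5}$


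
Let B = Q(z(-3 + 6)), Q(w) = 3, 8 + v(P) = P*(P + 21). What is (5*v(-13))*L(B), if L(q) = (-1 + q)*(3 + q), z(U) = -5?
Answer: -6720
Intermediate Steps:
v(P) = -8 + P*(21 + P) (v(P) = -8 + P*(P + 21) = -8 + P*(21 + P))
B = 3
(5*v(-13))*L(B) = (5*(-8 + (-13)² + 21*(-13)))*(-3 + 3² + 2*3) = (5*(-8 + 169 - 273))*(-3 + 9 + 6) = (5*(-112))*12 = -560*12 = -6720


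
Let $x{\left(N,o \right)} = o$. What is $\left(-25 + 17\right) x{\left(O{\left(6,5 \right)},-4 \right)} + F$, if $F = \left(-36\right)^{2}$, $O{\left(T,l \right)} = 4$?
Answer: $1328$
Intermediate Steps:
$F = 1296$
$\left(-25 + 17\right) x{\left(O{\left(6,5 \right)},-4 \right)} + F = \left(-25 + 17\right) \left(-4\right) + 1296 = \left(-8\right) \left(-4\right) + 1296 = 32 + 1296 = 1328$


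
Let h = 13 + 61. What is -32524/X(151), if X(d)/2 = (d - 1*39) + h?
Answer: -8131/93 ≈ -87.430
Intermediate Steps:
h = 74
X(d) = 70 + 2*d (X(d) = 2*((d - 1*39) + 74) = 2*((d - 39) + 74) = 2*((-39 + d) + 74) = 2*(35 + d) = 70 + 2*d)
-32524/X(151) = -32524/(70 + 2*151) = -32524/(70 + 302) = -32524/372 = -32524*1/372 = -8131/93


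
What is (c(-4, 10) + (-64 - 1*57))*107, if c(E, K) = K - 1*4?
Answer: -12305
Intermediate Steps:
c(E, K) = -4 + K (c(E, K) = K - 4 = -4 + K)
(c(-4, 10) + (-64 - 1*57))*107 = ((-4 + 10) + (-64 - 1*57))*107 = (6 + (-64 - 57))*107 = (6 - 121)*107 = -115*107 = -12305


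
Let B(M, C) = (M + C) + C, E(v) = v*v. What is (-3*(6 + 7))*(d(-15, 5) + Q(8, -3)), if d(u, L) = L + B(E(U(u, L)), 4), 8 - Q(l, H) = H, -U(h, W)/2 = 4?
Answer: -3432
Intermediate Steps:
U(h, W) = -8 (U(h, W) = -2*4 = -8)
E(v) = v²
Q(l, H) = 8 - H
B(M, C) = M + 2*C (B(M, C) = (C + M) + C = M + 2*C)
d(u, L) = 72 + L (d(u, L) = L + ((-8)² + 2*4) = L + (64 + 8) = L + 72 = 72 + L)
(-3*(6 + 7))*(d(-15, 5) + Q(8, -3)) = (-3*(6 + 7))*((72 + 5) + (8 - 1*(-3))) = (-3*13)*(77 + (8 + 3)) = -39*(77 + 11) = -39*88 = -3432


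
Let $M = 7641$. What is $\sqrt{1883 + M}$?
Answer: $2 \sqrt{2381} \approx 97.591$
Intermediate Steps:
$\sqrt{1883 + M} = \sqrt{1883 + 7641} = \sqrt{9524} = 2 \sqrt{2381}$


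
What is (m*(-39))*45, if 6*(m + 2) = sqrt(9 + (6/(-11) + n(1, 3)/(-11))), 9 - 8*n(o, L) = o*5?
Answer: 3510 - 585*sqrt(4070)/44 ≈ 2661.8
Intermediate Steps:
n(o, L) = 9/8 - 5*o/8 (n(o, L) = 9/8 - o*5/8 = 9/8 - 5*o/8)
m = -2 + sqrt(4070)/132 (m = -2 + sqrt(9 + (6/(-11) + (9/8 - 5/8*1)/(-11)))/6 = -2 + sqrt(9 + (6*(-1/11) + (9/8 - 5/8)*(-1/11)))/6 = -2 + sqrt(9 + (-6/11 + (1/2)*(-1/11)))/6 = -2 + sqrt(9 + (-6/11 - 1/22))/6 = -2 + sqrt(9 - 13/22)/6 = -2 + sqrt(185/22)/6 = -2 + (sqrt(4070)/22)/6 = -2 + sqrt(4070)/132 ≈ -1.5167)
(m*(-39))*45 = ((-2 + sqrt(4070)/132)*(-39))*45 = (78 - 13*sqrt(4070)/44)*45 = 3510 - 585*sqrt(4070)/44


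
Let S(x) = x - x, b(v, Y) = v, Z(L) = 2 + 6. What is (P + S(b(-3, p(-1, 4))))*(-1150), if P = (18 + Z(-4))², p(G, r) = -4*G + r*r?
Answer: -777400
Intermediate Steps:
p(G, r) = r² - 4*G (p(G, r) = -4*G + r² = r² - 4*G)
Z(L) = 8
S(x) = 0
P = 676 (P = (18 + 8)² = 26² = 676)
(P + S(b(-3, p(-1, 4))))*(-1150) = (676 + 0)*(-1150) = 676*(-1150) = -777400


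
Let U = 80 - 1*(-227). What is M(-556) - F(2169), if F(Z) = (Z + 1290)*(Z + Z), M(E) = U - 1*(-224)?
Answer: -15004611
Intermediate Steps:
U = 307 (U = 80 + 227 = 307)
M(E) = 531 (M(E) = 307 - 1*(-224) = 307 + 224 = 531)
F(Z) = 2*Z*(1290 + Z) (F(Z) = (1290 + Z)*(2*Z) = 2*Z*(1290 + Z))
M(-556) - F(2169) = 531 - 2*2169*(1290 + 2169) = 531 - 2*2169*3459 = 531 - 1*15005142 = 531 - 15005142 = -15004611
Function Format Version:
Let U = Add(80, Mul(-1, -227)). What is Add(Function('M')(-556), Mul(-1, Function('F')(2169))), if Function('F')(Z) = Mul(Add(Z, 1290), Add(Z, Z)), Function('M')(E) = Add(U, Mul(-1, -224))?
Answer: -15004611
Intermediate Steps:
U = 307 (U = Add(80, 227) = 307)
Function('M')(E) = 531 (Function('M')(E) = Add(307, Mul(-1, -224)) = Add(307, 224) = 531)
Function('F')(Z) = Mul(2, Z, Add(1290, Z)) (Function('F')(Z) = Mul(Add(1290, Z), Mul(2, Z)) = Mul(2, Z, Add(1290, Z)))
Add(Function('M')(-556), Mul(-1, Function('F')(2169))) = Add(531, Mul(-1, Mul(2, 2169, Add(1290, 2169)))) = Add(531, Mul(-1, Mul(2, 2169, 3459))) = Add(531, Mul(-1, 15005142)) = Add(531, -15005142) = -15004611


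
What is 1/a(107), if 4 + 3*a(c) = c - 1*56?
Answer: 3/47 ≈ 0.063830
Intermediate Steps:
a(c) = -20 + c/3 (a(c) = -4/3 + (c - 1*56)/3 = -4/3 + (c - 56)/3 = -4/3 + (-56 + c)/3 = -4/3 + (-56/3 + c/3) = -20 + c/3)
1/a(107) = 1/(-20 + (⅓)*107) = 1/(-20 + 107/3) = 1/(47/3) = 3/47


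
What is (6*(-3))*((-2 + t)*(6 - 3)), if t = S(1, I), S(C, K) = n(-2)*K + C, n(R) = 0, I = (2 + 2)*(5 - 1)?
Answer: 54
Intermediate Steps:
I = 16 (I = 4*4 = 16)
S(C, K) = C (S(C, K) = 0*K + C = 0 + C = C)
t = 1
(6*(-3))*((-2 + t)*(6 - 3)) = (6*(-3))*((-2 + 1)*(6 - 3)) = -(-18)*3 = -18*(-3) = 54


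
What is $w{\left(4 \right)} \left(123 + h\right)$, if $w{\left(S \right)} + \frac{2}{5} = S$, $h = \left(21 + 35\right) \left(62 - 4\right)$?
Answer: $\frac{60678}{5} \approx 12136.0$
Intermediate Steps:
$h = 3248$ ($h = 56 \cdot 58 = 3248$)
$w{\left(S \right)} = - \frac{2}{5} + S$
$w{\left(4 \right)} \left(123 + h\right) = \left(- \frac{2}{5} + 4\right) \left(123 + 3248\right) = \frac{18}{5} \cdot 3371 = \frac{60678}{5}$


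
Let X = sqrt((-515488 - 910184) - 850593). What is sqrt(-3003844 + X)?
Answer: sqrt(-3003844 + I*sqrt(2276265)) ≈ 0.435 + 1733.2*I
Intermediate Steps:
X = I*sqrt(2276265) (X = sqrt(-1425672 - 850593) = sqrt(-2276265) = I*sqrt(2276265) ≈ 1508.7*I)
sqrt(-3003844 + X) = sqrt(-3003844 + I*sqrt(2276265))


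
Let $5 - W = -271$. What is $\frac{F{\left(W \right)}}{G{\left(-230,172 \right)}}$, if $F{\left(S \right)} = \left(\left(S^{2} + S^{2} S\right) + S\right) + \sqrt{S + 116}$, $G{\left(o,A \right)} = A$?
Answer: $\frac{5275257}{43} + \frac{7 \sqrt{2}}{86} \approx 1.2268 \cdot 10^{5}$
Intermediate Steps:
$W = 276$ ($W = 5 - -271 = 5 + 271 = 276$)
$F{\left(S \right)} = S + S^{2} + S^{3} + \sqrt{116 + S}$ ($F{\left(S \right)} = \left(\left(S^{2} + S^{3}\right) + S\right) + \sqrt{116 + S} = \left(S + S^{2} + S^{3}\right) + \sqrt{116 + S} = S + S^{2} + S^{3} + \sqrt{116 + S}$)
$\frac{F{\left(W \right)}}{G{\left(-230,172 \right)}} = \frac{276 + 276^{2} + 276^{3} + \sqrt{116 + 276}}{172} = \left(276 + 76176 + 21024576 + \sqrt{392}\right) \frac{1}{172} = \left(276 + 76176 + 21024576 + 14 \sqrt{2}\right) \frac{1}{172} = \left(21101028 + 14 \sqrt{2}\right) \frac{1}{172} = \frac{5275257}{43} + \frac{7 \sqrt{2}}{86}$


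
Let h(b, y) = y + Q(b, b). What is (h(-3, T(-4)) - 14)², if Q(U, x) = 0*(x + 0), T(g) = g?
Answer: 324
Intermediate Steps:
Q(U, x) = 0 (Q(U, x) = 0*x = 0)
h(b, y) = y (h(b, y) = y + 0 = y)
(h(-3, T(-4)) - 14)² = (-4 - 14)² = (-18)² = 324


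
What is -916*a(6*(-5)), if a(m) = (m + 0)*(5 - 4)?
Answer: 27480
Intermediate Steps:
a(m) = m (a(m) = m*1 = m)
-916*a(6*(-5)) = -5496*(-5) = -916*(-30) = 27480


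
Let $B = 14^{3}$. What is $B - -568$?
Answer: $3312$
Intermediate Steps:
$B = 2744$
$B - -568 = 2744 - -568 = 2744 + \left(-352 + 920\right) = 2744 + 568 = 3312$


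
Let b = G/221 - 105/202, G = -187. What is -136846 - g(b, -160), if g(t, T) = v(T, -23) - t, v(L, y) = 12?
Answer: -359392695/2626 ≈ -1.3686e+5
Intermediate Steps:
b = -3587/2626 (b = -187/221 - 105/202 = -187*1/221 - 105*1/202 = -11/13 - 105/202 = -3587/2626 ≈ -1.3660)
g(t, T) = 12 - t
-136846 - g(b, -160) = -136846 - (12 - 1*(-3587/2626)) = -136846 - (12 + 3587/2626) = -136846 - 1*35099/2626 = -136846 - 35099/2626 = -359392695/2626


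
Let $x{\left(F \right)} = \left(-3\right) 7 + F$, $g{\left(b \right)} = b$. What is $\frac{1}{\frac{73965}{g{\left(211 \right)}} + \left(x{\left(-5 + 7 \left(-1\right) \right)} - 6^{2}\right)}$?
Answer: $\frac{211}{59406} \approx 0.0035518$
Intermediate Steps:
$x{\left(F \right)} = -21 + F$
$\frac{1}{\frac{73965}{g{\left(211 \right)}} + \left(x{\left(-5 + 7 \left(-1\right) \right)} - 6^{2}\right)} = \frac{1}{\frac{73965}{211} + \left(\left(-21 + \left(-5 + 7 \left(-1\right)\right)\right) - 6^{2}\right)} = \frac{1}{73965 \cdot \frac{1}{211} - 69} = \frac{1}{\frac{73965}{211} - 69} = \frac{1}{\frac{59406}{211}} = \frac{211}{59406}$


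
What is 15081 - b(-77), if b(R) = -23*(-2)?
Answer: 15035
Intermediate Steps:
b(R) = 46
15081 - b(-77) = 15081 - 1*46 = 15081 - 46 = 15035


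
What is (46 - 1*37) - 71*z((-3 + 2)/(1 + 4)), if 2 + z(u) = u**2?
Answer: 3704/25 ≈ 148.16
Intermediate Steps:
z(u) = -2 + u**2
(46 - 1*37) - 71*z((-3 + 2)/(1 + 4)) = (46 - 1*37) - 71*(-2 + ((-3 + 2)/(1 + 4))**2) = (46 - 37) - 71*(-2 + (-1/5)**2) = 9 - 71*(-2 + (-1*1/5)**2) = 9 - 71*(-2 + (-1/5)**2) = 9 - 71*(-2 + 1/25) = 9 - 71*(-49/25) = 9 + 3479/25 = 3704/25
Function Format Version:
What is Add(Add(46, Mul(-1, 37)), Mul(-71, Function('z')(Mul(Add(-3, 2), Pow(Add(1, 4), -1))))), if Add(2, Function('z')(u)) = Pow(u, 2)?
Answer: Rational(3704, 25) ≈ 148.16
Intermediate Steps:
Function('z')(u) = Add(-2, Pow(u, 2))
Add(Add(46, Mul(-1, 37)), Mul(-71, Function('z')(Mul(Add(-3, 2), Pow(Add(1, 4), -1))))) = Add(Add(46, Mul(-1, 37)), Mul(-71, Add(-2, Pow(Mul(Add(-3, 2), Pow(Add(1, 4), -1)), 2)))) = Add(Add(46, -37), Mul(-71, Add(-2, Pow(Mul(-1, Pow(5, -1)), 2)))) = Add(9, Mul(-71, Add(-2, Pow(Mul(-1, Rational(1, 5)), 2)))) = Add(9, Mul(-71, Add(-2, Pow(Rational(-1, 5), 2)))) = Add(9, Mul(-71, Add(-2, Rational(1, 25)))) = Add(9, Mul(-71, Rational(-49, 25))) = Add(9, Rational(3479, 25)) = Rational(3704, 25)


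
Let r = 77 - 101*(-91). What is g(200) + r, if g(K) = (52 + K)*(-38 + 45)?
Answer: 11032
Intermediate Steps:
g(K) = 364 + 7*K (g(K) = (52 + K)*7 = 364 + 7*K)
r = 9268 (r = 77 + 9191 = 9268)
g(200) + r = (364 + 7*200) + 9268 = (364 + 1400) + 9268 = 1764 + 9268 = 11032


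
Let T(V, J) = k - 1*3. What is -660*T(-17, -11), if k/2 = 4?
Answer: -3300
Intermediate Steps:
k = 8 (k = 2*4 = 8)
T(V, J) = 5 (T(V, J) = 8 - 1*3 = 8 - 3 = 5)
-660*T(-17, -11) = -660*5 = -3300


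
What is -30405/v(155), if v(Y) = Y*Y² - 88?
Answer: -30405/3723787 ≈ -0.0081651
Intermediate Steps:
v(Y) = -88 + Y³ (v(Y) = Y³ - 88 = -88 + Y³)
-30405/v(155) = -30405/(-88 + 155³) = -30405/(-88 + 3723875) = -30405/3723787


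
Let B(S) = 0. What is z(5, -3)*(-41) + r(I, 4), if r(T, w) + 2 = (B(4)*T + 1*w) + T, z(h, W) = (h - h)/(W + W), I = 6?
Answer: 8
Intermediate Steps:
z(h, W) = 0 (z(h, W) = 0/((2*W)) = 0*(1/(2*W)) = 0)
r(T, w) = -2 + T + w (r(T, w) = -2 + ((0*T + 1*w) + T) = -2 + ((0 + w) + T) = -2 + (w + T) = -2 + (T + w) = -2 + T + w)
z(5, -3)*(-41) + r(I, 4) = 0*(-41) + (-2 + 6 + 4) = 0 + 8 = 8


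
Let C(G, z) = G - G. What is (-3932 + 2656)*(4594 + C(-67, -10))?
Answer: -5861944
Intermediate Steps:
C(G, z) = 0
(-3932 + 2656)*(4594 + C(-67, -10)) = (-3932 + 2656)*(4594 + 0) = -1276*4594 = -5861944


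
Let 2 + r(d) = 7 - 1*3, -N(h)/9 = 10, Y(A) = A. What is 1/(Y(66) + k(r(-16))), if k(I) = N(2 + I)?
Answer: -1/24 ≈ -0.041667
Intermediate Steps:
N(h) = -90 (N(h) = -9*10 = -90)
r(d) = 2 (r(d) = -2 + (7 - 1*3) = -2 + (7 - 3) = -2 + 4 = 2)
k(I) = -90
1/(Y(66) + k(r(-16))) = 1/(66 - 90) = 1/(-24) = -1/24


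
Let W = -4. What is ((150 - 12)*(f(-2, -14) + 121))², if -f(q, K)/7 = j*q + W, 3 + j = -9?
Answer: 6874884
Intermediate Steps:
j = -12 (j = -3 - 9 = -12)
f(q, K) = 28 + 84*q (f(q, K) = -7*(-12*q - 4) = -7*(-4 - 12*q) = 28 + 84*q)
((150 - 12)*(f(-2, -14) + 121))² = ((150 - 12)*((28 + 84*(-2)) + 121))² = (138*((28 - 168) + 121))² = (138*(-140 + 121))² = (138*(-19))² = (-2622)² = 6874884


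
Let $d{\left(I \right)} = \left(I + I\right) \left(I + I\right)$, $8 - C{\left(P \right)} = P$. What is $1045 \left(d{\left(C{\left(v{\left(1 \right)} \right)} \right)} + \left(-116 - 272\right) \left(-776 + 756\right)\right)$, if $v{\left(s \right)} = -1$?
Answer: $8447780$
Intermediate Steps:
$C{\left(P \right)} = 8 - P$
$d{\left(I \right)} = 4 I^{2}$ ($d{\left(I \right)} = 2 I 2 I = 4 I^{2}$)
$1045 \left(d{\left(C{\left(v{\left(1 \right)} \right)} \right)} + \left(-116 - 272\right) \left(-776 + 756\right)\right) = 1045 \left(4 \left(8 - -1\right)^{2} + \left(-116 - 272\right) \left(-776 + 756\right)\right) = 1045 \left(4 \left(8 + 1\right)^{2} - -7760\right) = 1045 \left(4 \cdot 9^{2} + 7760\right) = 1045 \left(4 \cdot 81 + 7760\right) = 1045 \left(324 + 7760\right) = 1045 \cdot 8084 = 8447780$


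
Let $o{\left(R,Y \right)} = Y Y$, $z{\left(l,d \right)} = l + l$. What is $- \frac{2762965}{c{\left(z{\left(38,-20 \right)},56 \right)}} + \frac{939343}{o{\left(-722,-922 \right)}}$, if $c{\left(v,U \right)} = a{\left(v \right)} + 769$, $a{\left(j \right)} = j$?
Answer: $- \frac{469591718845}{143664196} \approx -3268.7$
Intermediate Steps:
$z{\left(l,d \right)} = 2 l$
$o{\left(R,Y \right)} = Y^{2}$
$c{\left(v,U \right)} = 769 + v$ ($c{\left(v,U \right)} = v + 769 = 769 + v$)
$- \frac{2762965}{c{\left(z{\left(38,-20 \right)},56 \right)}} + \frac{939343}{o{\left(-722,-922 \right)}} = - \frac{2762965}{769 + 2 \cdot 38} + \frac{939343}{\left(-922\right)^{2}} = - \frac{2762965}{769 + 76} + \frac{939343}{850084} = - \frac{2762965}{845} + 939343 \cdot \frac{1}{850084} = \left(-2762965\right) \frac{1}{845} + \frac{939343}{850084} = - \frac{552593}{169} + \frac{939343}{850084} = - \frac{469591718845}{143664196}$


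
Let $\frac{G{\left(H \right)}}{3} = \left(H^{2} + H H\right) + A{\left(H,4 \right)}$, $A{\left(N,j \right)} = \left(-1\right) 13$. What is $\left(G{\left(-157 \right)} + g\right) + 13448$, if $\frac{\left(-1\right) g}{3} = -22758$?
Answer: $229577$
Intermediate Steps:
$g = 68274$ ($g = \left(-3\right) \left(-22758\right) = 68274$)
$A{\left(N,j \right)} = -13$
$G{\left(H \right)} = -39 + 6 H^{2}$ ($G{\left(H \right)} = 3 \left(\left(H^{2} + H H\right) - 13\right) = 3 \left(\left(H^{2} + H^{2}\right) - 13\right) = 3 \left(2 H^{2} - 13\right) = 3 \left(-13 + 2 H^{2}\right) = -39 + 6 H^{2}$)
$\left(G{\left(-157 \right)} + g\right) + 13448 = \left(\left(-39 + 6 \left(-157\right)^{2}\right) + 68274\right) + 13448 = \left(\left(-39 + 6 \cdot 24649\right) + 68274\right) + 13448 = \left(\left(-39 + 147894\right) + 68274\right) + 13448 = \left(147855 + 68274\right) + 13448 = 216129 + 13448 = 229577$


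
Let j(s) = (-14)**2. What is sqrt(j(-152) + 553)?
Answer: sqrt(749) ≈ 27.368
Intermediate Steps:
j(s) = 196
sqrt(j(-152) + 553) = sqrt(196 + 553) = sqrt(749)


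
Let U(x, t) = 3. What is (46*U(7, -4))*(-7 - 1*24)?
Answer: -4278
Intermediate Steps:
(46*U(7, -4))*(-7 - 1*24) = (46*3)*(-7 - 1*24) = 138*(-7 - 24) = 138*(-31) = -4278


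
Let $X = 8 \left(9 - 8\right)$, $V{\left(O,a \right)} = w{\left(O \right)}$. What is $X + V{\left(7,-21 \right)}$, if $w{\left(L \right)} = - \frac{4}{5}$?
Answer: $\frac{36}{5} \approx 7.2$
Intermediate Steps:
$w{\left(L \right)} = - \frac{4}{5}$ ($w{\left(L \right)} = \left(-4\right) \frac{1}{5} = - \frac{4}{5}$)
$V{\left(O,a \right)} = - \frac{4}{5}$
$X = 8$ ($X = 8 \cdot 1 = 8$)
$X + V{\left(7,-21 \right)} = 8 - \frac{4}{5} = \frac{36}{5}$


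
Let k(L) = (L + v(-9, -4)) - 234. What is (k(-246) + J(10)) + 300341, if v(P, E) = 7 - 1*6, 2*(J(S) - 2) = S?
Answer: 299869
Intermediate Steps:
J(S) = 2 + S/2
v(P, E) = 1 (v(P, E) = 7 - 6 = 1)
k(L) = -233 + L (k(L) = (L + 1) - 234 = (1 + L) - 234 = -233 + L)
(k(-246) + J(10)) + 300341 = ((-233 - 246) + (2 + (½)*10)) + 300341 = (-479 + (2 + 5)) + 300341 = (-479 + 7) + 300341 = -472 + 300341 = 299869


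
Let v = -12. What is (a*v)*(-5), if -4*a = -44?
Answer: 660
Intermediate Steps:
a = 11 (a = -¼*(-44) = 11)
(a*v)*(-5) = (11*(-12))*(-5) = -132*(-5) = 660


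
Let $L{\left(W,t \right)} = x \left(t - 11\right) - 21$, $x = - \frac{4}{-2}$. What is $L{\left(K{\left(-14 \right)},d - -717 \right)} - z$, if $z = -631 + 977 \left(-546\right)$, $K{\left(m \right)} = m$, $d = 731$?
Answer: $536926$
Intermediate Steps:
$x = 2$ ($x = \left(-4\right) \left(- \frac{1}{2}\right) = 2$)
$z = -534073$ ($z = -631 - 533442 = -534073$)
$L{\left(W,t \right)} = -43 + 2 t$ ($L{\left(W,t \right)} = 2 \left(t - 11\right) - 21 = 2 \left(-11 + t\right) - 21 = \left(-22 + 2 t\right) - 21 = -43 + 2 t$)
$L{\left(K{\left(-14 \right)},d - -717 \right)} - z = \left(-43 + 2 \left(731 - -717\right)\right) - -534073 = \left(-43 + 2 \left(731 + 717\right)\right) + 534073 = \left(-43 + 2 \cdot 1448\right) + 534073 = \left(-43 + 2896\right) + 534073 = 2853 + 534073 = 536926$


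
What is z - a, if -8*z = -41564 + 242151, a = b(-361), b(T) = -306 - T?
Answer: -201027/8 ≈ -25128.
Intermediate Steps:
a = 55 (a = -306 - 1*(-361) = -306 + 361 = 55)
z = -200587/8 (z = -(-41564 + 242151)/8 = -1/8*200587 = -200587/8 ≈ -25073.)
z - a = -200587/8 - 1*55 = -200587/8 - 55 = -201027/8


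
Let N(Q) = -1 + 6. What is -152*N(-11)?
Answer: -760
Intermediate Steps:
N(Q) = 5
-152*N(-11) = -152*5 = -760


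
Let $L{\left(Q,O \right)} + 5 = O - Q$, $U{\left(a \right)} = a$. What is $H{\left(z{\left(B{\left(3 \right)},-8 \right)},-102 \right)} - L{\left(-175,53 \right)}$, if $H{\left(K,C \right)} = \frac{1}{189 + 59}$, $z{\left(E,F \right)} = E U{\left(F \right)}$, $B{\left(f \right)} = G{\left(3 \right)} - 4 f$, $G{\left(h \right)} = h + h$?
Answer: $- \frac{55303}{248} \approx -223.0$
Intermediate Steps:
$G{\left(h \right)} = 2 h$
$B{\left(f \right)} = 6 - 4 f$ ($B{\left(f \right)} = 2 \cdot 3 - 4 f = 6 - 4 f$)
$L{\left(Q,O \right)} = -5 + O - Q$ ($L{\left(Q,O \right)} = -5 + \left(O - Q\right) = -5 + O - Q$)
$z{\left(E,F \right)} = E F$
$H{\left(K,C \right)} = \frac{1}{248}$
$H{\left(z{\left(B{\left(3 \right)},-8 \right)},-102 \right)} - L{\left(-175,53 \right)} = \frac{1}{248} - \left(-5 + 53 - -175\right) = \frac{1}{248} - \left(-5 + 53 + 175\right) = \frac{1}{248} - 223 = - \frac{55303}{248}$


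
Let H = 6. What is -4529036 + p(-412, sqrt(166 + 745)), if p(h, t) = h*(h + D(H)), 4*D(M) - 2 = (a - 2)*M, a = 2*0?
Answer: -4358262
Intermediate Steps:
a = 0
D(M) = 1/2 - M/2 (D(M) = 1/2 + ((0 - 2)*M)/4 = 1/2 + (-2*M)/4 = 1/2 - M/2)
p(h, t) = h*(-5/2 + h) (p(h, t) = h*(h + (1/2 - 1/2*6)) = h*(h + (1/2 - 3)) = h*(h - 5/2) = h*(-5/2 + h))
-4529036 + p(-412, sqrt(166 + 745)) = -4529036 + (1/2)*(-412)*(-5 + 2*(-412)) = -4529036 + (1/2)*(-412)*(-5 - 824) = -4529036 + (1/2)*(-412)*(-829) = -4529036 + 170774 = -4358262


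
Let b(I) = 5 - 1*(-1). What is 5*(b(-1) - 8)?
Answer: -10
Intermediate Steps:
b(I) = 6 (b(I) = 5 + 1 = 6)
5*(b(-1) - 8) = 5*(6 - 8) = 5*(-2) = -10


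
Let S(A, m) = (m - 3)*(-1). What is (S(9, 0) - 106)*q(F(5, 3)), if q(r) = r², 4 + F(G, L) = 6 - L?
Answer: -103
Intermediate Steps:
F(G, L) = 2 - L (F(G, L) = -4 + (6 - L) = 2 - L)
S(A, m) = 3 - m (S(A, m) = (-3 + m)*(-1) = 3 - m)
(S(9, 0) - 106)*q(F(5, 3)) = ((3 - 1*0) - 106)*(2 - 1*3)² = ((3 + 0) - 106)*(2 - 3)² = (3 - 106)*(-1)² = -103*1 = -103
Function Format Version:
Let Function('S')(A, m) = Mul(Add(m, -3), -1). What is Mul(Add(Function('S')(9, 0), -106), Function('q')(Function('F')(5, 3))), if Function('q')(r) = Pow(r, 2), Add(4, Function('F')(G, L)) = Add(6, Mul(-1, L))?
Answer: -103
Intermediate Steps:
Function('F')(G, L) = Add(2, Mul(-1, L)) (Function('F')(G, L) = Add(-4, Add(6, Mul(-1, L))) = Add(2, Mul(-1, L)))
Function('S')(A, m) = Add(3, Mul(-1, m)) (Function('S')(A, m) = Mul(Add(-3, m), -1) = Add(3, Mul(-1, m)))
Mul(Add(Function('S')(9, 0), -106), Function('q')(Function('F')(5, 3))) = Mul(Add(Add(3, Mul(-1, 0)), -106), Pow(Add(2, Mul(-1, 3)), 2)) = Mul(Add(Add(3, 0), -106), Pow(Add(2, -3), 2)) = Mul(Add(3, -106), Pow(-1, 2)) = Mul(-103, 1) = -103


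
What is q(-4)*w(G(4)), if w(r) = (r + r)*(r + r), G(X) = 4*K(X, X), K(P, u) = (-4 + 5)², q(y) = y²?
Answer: 1024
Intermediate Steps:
K(P, u) = 1 (K(P, u) = 1² = 1)
G(X) = 4 (G(X) = 4*1 = 4)
w(r) = 4*r² (w(r) = (2*r)*(2*r) = 4*r²)
q(-4)*w(G(4)) = (-4)²*(4*4²) = 16*(4*16) = 16*64 = 1024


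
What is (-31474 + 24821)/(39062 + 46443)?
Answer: -6653/85505 ≈ -0.077808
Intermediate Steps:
(-31474 + 24821)/(39062 + 46443) = -6653/85505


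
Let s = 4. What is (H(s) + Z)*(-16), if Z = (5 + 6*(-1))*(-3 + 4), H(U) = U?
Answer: -48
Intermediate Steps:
Z = -1 (Z = (5 - 6)*1 = -1*1 = -1)
(H(s) + Z)*(-16) = (4 - 1)*(-16) = 3*(-16) = -48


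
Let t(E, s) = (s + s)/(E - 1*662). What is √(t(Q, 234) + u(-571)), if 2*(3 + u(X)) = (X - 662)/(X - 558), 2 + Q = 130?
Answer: I*√134498440626/200962 ≈ 1.8249*I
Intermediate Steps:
Q = 128 (Q = -2 + 130 = 128)
u(X) = -3 + (-662 + X)/(2*(-558 + X)) (u(X) = -3 + ((X - 662)/(X - 558))/2 = -3 + ((-662 + X)/(-558 + X))/2 = -3 + (-662 + X)/(2*(-558 + X)))
t(E, s) = 2*s/(-662 + E) (t(E, s) = (2*s)/(E - 662) = (2*s)/(-662 + E) = 2*s/(-662 + E))
√(t(Q, 234) + u(-571)) = √(2*234/(-662 + 128) + (2686 - 5*(-571))/(2*(-558 - 571))) = √(2*234/(-534) + (½)*(2686 + 2855)/(-1129)) = √(2*234*(-1/534) + (½)*(-1/1129)*5541) = √(-78/89 - 5541/2258) = √(-669273/200962) = I*√134498440626/200962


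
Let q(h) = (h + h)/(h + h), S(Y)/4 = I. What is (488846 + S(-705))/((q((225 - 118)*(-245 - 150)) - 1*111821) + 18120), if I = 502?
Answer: -245427/46850 ≈ -5.2386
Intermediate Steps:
S(Y) = 2008 (S(Y) = 4*502 = 2008)
q(h) = 1 (q(h) = (2*h)/((2*h)) = (2*h)*(1/(2*h)) = 1)
(488846 + S(-705))/((q((225 - 118)*(-245 - 150)) - 1*111821) + 18120) = (488846 + 2008)/((1 - 1*111821) + 18120) = 490854/((1 - 111821) + 18120) = 490854/(-111820 + 18120) = 490854/(-93700) = 490854*(-1/93700) = -245427/46850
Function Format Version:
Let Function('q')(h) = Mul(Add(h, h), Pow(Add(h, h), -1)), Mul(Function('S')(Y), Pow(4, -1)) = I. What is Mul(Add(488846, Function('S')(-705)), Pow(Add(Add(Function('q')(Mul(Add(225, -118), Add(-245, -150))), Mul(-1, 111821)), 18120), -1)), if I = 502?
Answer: Rational(-245427, 46850) ≈ -5.2386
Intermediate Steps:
Function('S')(Y) = 2008 (Function('S')(Y) = Mul(4, 502) = 2008)
Function('q')(h) = 1 (Function('q')(h) = Mul(Mul(2, h), Pow(Mul(2, h), -1)) = Mul(Mul(2, h), Mul(Rational(1, 2), Pow(h, -1))) = 1)
Mul(Add(488846, Function('S')(-705)), Pow(Add(Add(Function('q')(Mul(Add(225, -118), Add(-245, -150))), Mul(-1, 111821)), 18120), -1)) = Mul(Add(488846, 2008), Pow(Add(Add(1, Mul(-1, 111821)), 18120), -1)) = Mul(490854, Pow(Add(Add(1, -111821), 18120), -1)) = Mul(490854, Pow(Add(-111820, 18120), -1)) = Mul(490854, Pow(-93700, -1)) = Mul(490854, Rational(-1, 93700)) = Rational(-245427, 46850)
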